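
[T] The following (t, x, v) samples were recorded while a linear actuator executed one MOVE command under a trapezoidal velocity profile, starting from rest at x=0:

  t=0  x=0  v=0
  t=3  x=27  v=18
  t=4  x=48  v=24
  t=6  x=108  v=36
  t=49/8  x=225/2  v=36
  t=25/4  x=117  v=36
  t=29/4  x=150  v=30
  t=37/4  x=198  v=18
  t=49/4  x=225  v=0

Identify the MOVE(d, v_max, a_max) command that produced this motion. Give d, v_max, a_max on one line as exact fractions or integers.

d=225 v_max=36 a_max=6

final state: t=49/4, x=225, v=0 → d = 225
a_max = (18−0)/(3−0) = 6
max v = 36 over t∈[6,25/4] → v_max = 36
check: 36·(6+1/4) = 225 ✓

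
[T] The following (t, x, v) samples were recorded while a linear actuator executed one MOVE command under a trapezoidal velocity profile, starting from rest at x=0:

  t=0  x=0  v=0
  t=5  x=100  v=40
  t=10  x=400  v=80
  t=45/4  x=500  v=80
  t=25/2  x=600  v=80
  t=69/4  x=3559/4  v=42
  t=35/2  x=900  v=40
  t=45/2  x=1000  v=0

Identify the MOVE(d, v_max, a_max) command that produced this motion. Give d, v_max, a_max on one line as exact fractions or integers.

d=1000 v_max=80 a_max=8

final state: t=45/2, x=1000, v=0 → d = 1000
a_max = (40−0)/(5−0) = 8
max v = 80 over t∈[10,25/2] → v_max = 80
check: 80·(10+5/2) = 1000 ✓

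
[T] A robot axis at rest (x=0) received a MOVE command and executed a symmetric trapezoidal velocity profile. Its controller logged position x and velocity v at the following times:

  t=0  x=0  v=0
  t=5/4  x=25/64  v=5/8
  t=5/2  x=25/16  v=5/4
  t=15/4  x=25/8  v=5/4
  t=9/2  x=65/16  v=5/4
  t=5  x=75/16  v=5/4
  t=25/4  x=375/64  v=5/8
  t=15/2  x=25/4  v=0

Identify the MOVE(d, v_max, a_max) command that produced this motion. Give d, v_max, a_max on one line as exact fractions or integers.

final state: t=15/2, x=25/4, v=0 → d = 25/4
a_max = (5/8−0)/(5/4−0) = 1/2
max v = 5/4 over t∈[5/2,5] → v_max = 5/4
check: 5/4·(5/2+5/2) = 25/4 ✓

d=25/4 v_max=5/4 a_max=1/2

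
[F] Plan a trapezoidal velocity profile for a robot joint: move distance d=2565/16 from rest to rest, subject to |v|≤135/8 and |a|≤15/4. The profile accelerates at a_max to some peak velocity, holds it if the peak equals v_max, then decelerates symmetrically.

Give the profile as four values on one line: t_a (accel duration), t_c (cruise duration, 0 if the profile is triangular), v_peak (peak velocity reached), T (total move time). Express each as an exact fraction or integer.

v_max²/a_max = (135/8)²/(15/4) = 1215/16
2565/16 ≥ 1215/16 so v_max reached
t_a = (135/8)/(15/4) = 9/2; v_peak = 135/8
d_cruise = 2565/16 − 1215/16 = 675/8; t_c = (675/8)/(135/8) = 5
T = 2·9/2 + 5 = 14

t_a=9/2 t_c=5 v_peak=135/8 T=14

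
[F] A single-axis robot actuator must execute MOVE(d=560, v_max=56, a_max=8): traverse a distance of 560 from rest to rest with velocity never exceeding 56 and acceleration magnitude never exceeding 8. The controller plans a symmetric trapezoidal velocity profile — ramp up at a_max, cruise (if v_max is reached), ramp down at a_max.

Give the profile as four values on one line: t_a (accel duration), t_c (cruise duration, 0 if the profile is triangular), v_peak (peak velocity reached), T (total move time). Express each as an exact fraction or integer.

vₘ²/aₘ = 56²/8 = 392
560 ≥ 392 → trapezoidal
t_a = 56/8 = 7; v_peak = 56
d_cruise = 560 − 392 = 168; t_c = 168/56 = 3
T = 2·7 + 3 = 17

t_a=7 t_c=3 v_peak=56 T=17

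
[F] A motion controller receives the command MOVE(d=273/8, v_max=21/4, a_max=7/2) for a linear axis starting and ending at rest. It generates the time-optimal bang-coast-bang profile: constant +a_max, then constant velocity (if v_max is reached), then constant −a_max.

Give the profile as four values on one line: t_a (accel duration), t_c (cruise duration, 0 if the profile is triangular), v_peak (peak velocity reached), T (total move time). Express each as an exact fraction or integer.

(v_max)²/a_max = (21/4)²/(7/2) = 63/8
273/8 ≥ 63/8 → trapezoidal
t_a = (21/4)/(7/2) = 3/2; v_peak = 21/4
d_cruise = 273/8 − 63/8 = 105/4; t_c = (105/4)/(21/4) = 5
T = 2·3/2 + 5 = 8

t_a=3/2 t_c=5 v_peak=21/4 T=8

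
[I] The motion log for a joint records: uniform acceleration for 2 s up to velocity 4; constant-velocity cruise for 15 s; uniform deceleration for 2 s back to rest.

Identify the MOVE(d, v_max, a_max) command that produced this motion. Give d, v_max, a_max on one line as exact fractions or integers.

a_max = 4/2 = 2
d_a = ½·4·2 = 4; d_c = 4·15 = 60
d = 2·4 + 60 = 68
t_c = 15 > 0 ⇒ limit active, v_max = 4

d=68 v_max=4 a_max=2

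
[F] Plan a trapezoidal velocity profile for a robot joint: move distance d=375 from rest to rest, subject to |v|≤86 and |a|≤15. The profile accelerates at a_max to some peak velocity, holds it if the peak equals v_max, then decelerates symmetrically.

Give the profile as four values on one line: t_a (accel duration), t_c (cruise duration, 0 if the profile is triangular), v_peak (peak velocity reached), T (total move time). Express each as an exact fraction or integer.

t_a=5 t_c=0 v_peak=75 T=10

v_max²/a_max = 86²/15 = 7396/15
375 < 7396/15 ⇒ no cruise
v_peak = √(375·15) = √5625 = 75
t_a = 75/15 = 5; t_c = 0
T = 2·5 = 10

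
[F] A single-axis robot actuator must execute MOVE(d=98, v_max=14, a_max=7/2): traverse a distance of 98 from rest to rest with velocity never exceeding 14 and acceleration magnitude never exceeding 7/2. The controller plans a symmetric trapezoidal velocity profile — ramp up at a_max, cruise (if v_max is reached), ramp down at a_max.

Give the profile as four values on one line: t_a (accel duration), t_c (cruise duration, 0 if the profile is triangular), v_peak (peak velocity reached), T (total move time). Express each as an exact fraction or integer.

vₘ²/aₘ = 14²/(7/2) = 56
98 ≥ 56 → trapezoidal
t_a = 14/(7/2) = 4; v_peak = 14
d_cruise = 98 − 56 = 42; t_c = 42/14 = 3
T = 2·4 + 3 = 11

t_a=4 t_c=3 v_peak=14 T=11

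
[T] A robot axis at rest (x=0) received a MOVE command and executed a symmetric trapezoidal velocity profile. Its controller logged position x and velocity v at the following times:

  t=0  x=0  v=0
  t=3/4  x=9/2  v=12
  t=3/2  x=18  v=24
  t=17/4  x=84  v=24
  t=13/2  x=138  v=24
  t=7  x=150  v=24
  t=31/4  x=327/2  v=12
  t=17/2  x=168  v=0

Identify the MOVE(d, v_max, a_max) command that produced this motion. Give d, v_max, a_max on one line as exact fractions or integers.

d=168 v_max=24 a_max=16

final state: t=17/2, x=168, v=0 → d = 168
a_max = (12−0)/(3/4−0) = 16
max v = 24 over t∈[3/2,7] → v_max = 24
check: 24·(3/2+11/2) = 168 ✓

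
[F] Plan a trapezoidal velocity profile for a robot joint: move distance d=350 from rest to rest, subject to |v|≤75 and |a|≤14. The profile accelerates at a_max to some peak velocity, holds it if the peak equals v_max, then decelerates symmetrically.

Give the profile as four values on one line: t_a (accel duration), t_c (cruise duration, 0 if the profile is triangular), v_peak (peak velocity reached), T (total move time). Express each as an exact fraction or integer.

v_max²/a_max = 75²/14 = 5625/14
350 < 5625/14 ⇒ no cruise
v_peak = √(350·14) = √4900 = 70
t_a = 70/14 = 5; t_c = 0
T = 2·5 = 10

t_a=5 t_c=0 v_peak=70 T=10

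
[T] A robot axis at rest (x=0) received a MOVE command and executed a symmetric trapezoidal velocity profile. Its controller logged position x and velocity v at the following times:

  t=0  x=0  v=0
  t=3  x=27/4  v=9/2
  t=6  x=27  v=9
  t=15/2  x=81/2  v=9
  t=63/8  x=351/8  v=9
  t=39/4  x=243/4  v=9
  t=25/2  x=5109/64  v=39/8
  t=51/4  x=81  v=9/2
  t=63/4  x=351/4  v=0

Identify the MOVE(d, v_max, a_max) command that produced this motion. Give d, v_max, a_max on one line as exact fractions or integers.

d=351/4 v_max=9 a_max=3/2

final state: t=63/4, x=351/4, v=0 → d = 351/4
a_max = (9/2−0)/(3−0) = 3/2
max v = 9 over t∈[6,39/4] → v_max = 9
check: 9·(6+15/4) = 351/4 ✓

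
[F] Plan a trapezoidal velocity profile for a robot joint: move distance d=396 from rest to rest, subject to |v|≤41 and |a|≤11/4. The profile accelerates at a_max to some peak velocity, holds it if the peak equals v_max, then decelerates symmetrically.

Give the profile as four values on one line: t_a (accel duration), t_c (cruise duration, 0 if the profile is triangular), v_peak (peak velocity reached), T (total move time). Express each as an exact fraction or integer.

v_max²/a_max = 41²/(11/4) = 6724/11
396 < 6724/11 so t_c = 0
v_peak = √(396·11/4) = √1089 = 33
t_a = 33/(11/4) = 12; t_c = 0
T = 2·12 = 24

t_a=12 t_c=0 v_peak=33 T=24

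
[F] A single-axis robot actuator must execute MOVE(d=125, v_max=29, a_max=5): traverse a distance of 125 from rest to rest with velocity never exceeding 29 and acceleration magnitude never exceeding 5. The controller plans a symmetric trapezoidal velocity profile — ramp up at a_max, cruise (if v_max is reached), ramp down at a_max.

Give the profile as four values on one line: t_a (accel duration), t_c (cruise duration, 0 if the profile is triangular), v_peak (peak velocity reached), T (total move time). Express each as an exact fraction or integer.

t_a=5 t_c=0 v_peak=25 T=10

v_max²/a_max = 29²/5 = 841/5
125 < 841/5 so t_c = 0
v_peak = √(125·5) = √625 = 25
t_a = 25/5 = 5; t_c = 0
T = 2·5 = 10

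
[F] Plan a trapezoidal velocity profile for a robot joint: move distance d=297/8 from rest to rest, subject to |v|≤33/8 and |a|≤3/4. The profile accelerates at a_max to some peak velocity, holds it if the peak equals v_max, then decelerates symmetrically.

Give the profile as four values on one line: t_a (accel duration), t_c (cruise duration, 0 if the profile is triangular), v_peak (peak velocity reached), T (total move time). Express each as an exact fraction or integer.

t_a=11/2 t_c=7/2 v_peak=33/8 T=29/2

(v_max)²/a_max = (33/8)²/(3/4) = 363/16
297/8 ≥ 363/16 so v_max reached
t_a = (33/8)/(3/4) = 11/2; v_peak = 33/8
d_cruise = 297/8 − 363/16 = 231/16; t_c = (231/16)/(33/8) = 7/2
T = 2·11/2 + 7/2 = 29/2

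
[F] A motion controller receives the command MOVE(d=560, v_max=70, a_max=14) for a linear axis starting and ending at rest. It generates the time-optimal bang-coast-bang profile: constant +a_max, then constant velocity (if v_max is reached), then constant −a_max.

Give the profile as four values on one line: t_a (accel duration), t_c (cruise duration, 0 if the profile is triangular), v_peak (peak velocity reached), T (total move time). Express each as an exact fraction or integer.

(v_max)²/a_max = 70²/14 = 350
560 ≥ 350 so v_max reached
t_a = 70/14 = 5; v_peak = 70
d_cruise = 560 − 350 = 210; t_c = 210/70 = 3
T = 2·5 + 3 = 13

t_a=5 t_c=3 v_peak=70 T=13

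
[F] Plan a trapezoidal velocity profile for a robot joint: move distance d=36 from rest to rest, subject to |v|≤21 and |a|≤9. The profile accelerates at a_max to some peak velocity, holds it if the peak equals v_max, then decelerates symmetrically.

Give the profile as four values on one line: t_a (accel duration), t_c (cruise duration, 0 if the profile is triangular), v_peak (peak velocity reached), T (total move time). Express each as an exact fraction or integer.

t_a=2 t_c=0 v_peak=18 T=4

(v_max)²/a_max = 21²/9 = 49
36 < 49 ⇒ no cruise
v_peak = √(36·9) = √324 = 18
t_a = 18/9 = 2; t_c = 0
T = 2·2 = 4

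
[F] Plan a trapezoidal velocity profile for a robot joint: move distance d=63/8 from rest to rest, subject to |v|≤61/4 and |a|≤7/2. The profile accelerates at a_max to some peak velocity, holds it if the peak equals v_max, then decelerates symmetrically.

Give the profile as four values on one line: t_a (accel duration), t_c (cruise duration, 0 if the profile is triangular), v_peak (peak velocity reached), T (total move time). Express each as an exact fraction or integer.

vₘ²/aₘ = (61/4)²/(7/2) = 3721/56
63/8 < 3721/56 → triangular
v_peak = √(63/8·7/2) = √(441/16) = 21/4
t_a = (21/4)/(7/2) = 3/2; t_c = 0
T = 2·3/2 = 3

t_a=3/2 t_c=0 v_peak=21/4 T=3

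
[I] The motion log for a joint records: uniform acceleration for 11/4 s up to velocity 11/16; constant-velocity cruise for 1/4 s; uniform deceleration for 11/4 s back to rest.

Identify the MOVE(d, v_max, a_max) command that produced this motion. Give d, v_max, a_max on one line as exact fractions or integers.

d=33/16 v_max=11/16 a_max=1/4

a_max = (11/16)/(11/4) = 1/4
d_a = ½·11/16·11/4 = 121/128; d_c = 11/16·1/4 = 11/64
d = 2·121/128 + 11/64 = 33/16
t_c = 1/4 > 0 → v_max = v_peak = 11/16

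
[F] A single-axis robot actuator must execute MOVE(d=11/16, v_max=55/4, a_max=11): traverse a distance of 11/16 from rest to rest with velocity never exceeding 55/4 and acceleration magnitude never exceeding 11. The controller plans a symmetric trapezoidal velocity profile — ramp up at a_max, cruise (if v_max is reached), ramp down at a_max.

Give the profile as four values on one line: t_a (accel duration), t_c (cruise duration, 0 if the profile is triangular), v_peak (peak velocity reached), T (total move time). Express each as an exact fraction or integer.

v_max²/a_max = (55/4)²/11 = 275/16
11/16 < 275/16 ⇒ no cruise
v_peak = √(11/16·11) = √(121/16) = 11/4
t_a = (11/4)/11 = 1/4; t_c = 0
T = 2·1/4 = 1/2

t_a=1/4 t_c=0 v_peak=11/4 T=1/2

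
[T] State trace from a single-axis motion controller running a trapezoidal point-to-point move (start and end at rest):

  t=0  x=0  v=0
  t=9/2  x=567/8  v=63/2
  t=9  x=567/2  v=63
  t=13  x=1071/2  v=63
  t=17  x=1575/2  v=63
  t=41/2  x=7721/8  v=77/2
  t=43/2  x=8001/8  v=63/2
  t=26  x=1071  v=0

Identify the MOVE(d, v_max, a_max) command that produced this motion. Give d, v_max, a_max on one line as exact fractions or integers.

d=1071 v_max=63 a_max=7

final state: t=26, x=1071, v=0 → d = 1071
a_max = (63/2−0)/(9/2−0) = 7
max v = 63 over t∈[9,17] → v_max = 63
check: 63·(9+8) = 1071 ✓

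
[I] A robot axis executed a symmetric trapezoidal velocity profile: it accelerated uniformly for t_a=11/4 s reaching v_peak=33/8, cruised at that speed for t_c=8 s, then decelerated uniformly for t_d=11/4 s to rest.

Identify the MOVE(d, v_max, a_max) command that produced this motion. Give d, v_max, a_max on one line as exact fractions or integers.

d=1419/32 v_max=33/8 a_max=3/2

a_max = (33/8)/(11/4) = 3/2
d_a = ½·33/8·11/4 = 363/64; d_c = 33/8·8 = 33
d = 2·363/64 + 33 = 1419/32
t_c = 8 > 0 ⇒ limit active, v_max = 33/8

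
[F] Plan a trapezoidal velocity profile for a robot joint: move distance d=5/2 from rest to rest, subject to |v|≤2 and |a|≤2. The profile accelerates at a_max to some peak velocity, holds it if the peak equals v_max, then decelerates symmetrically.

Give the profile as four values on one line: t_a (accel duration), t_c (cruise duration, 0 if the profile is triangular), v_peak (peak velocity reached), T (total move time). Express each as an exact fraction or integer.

t_a=1 t_c=1/4 v_peak=2 T=9/4

(v_max)²/a_max = 2²/2 = 2
5/2 ≥ 2 ⇒ cruise phase
t_a = 2/2 = 1; v_peak = 2
d_cruise = 5/2 − 2 = 1/2; t_c = (1/2)/2 = 1/4
T = 2·1 + 1/4 = 9/4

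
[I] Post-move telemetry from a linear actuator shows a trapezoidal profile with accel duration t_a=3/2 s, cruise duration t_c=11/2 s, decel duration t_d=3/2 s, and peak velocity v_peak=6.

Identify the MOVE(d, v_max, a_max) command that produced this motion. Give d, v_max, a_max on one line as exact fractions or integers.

d=42 v_max=6 a_max=4

a_max = 6/(3/2) = 4
d_a = ½·6·3/2 = 9/2; d_c = 6·11/2 = 33
d = 2·9/2 + 33 = 42
t_c = 11/2 > 0 → v_max = v_peak = 6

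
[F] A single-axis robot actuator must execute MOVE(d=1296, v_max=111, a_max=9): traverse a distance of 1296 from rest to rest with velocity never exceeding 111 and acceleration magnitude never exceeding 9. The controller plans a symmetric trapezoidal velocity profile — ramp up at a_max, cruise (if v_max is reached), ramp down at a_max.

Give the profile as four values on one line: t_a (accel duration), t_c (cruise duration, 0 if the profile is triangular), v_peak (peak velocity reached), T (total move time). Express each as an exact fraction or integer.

t_a=12 t_c=0 v_peak=108 T=24

(v_max)²/a_max = 111²/9 = 1369
1296 < 1369 → triangular
v_peak = √(1296·9) = √11664 = 108
t_a = 108/9 = 12; t_c = 0
T = 2·12 = 24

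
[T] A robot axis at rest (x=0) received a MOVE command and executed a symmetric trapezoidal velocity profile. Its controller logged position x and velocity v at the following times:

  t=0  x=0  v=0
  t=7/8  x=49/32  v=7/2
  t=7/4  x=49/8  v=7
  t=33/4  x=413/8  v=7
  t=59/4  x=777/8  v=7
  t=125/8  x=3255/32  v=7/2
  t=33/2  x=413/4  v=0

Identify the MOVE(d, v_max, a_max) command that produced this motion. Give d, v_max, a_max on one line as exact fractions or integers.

d=413/4 v_max=7 a_max=4

final state: t=33/2, x=413/4, v=0 → d = 413/4
a_max = (7/2−0)/(7/8−0) = 4
max v = 7 over t∈[7/4,59/4] → v_max = 7
check: 7·(7/4+13) = 413/4 ✓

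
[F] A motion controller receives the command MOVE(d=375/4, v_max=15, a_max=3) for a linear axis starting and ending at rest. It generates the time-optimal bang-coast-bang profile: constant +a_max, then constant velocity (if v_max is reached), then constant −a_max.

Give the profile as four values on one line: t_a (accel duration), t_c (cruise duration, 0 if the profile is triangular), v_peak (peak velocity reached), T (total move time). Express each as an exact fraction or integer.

t_a=5 t_c=5/4 v_peak=15 T=45/4

(v_max)²/a_max = 15²/3 = 75
375/4 ≥ 75 so v_max reached
t_a = 15/3 = 5; v_peak = 15
d_cruise = 375/4 − 75 = 75/4; t_c = (75/4)/15 = 5/4
T = 2·5 + 5/4 = 45/4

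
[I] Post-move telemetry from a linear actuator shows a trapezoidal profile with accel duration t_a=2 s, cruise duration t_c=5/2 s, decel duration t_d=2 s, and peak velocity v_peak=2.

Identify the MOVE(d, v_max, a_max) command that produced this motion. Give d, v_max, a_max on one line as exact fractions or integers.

a_max = 2/2 = 1
d_a = ½·2·2 = 2; d_c = 2·5/2 = 5
d = 2·2 + 5 = 9
t_c = 5/2 > 0 ⇒ limit active, v_max = 2

d=9 v_max=2 a_max=1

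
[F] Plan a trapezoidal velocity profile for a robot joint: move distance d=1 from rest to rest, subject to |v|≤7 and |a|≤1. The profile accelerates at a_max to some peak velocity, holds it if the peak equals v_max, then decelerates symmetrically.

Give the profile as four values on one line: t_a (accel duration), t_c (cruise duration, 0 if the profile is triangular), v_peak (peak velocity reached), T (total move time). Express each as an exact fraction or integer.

vₘ²/aₘ = 7²/1 = 49
1 < 49 → triangular
v_peak = √(1·1) = √1 = 1
t_a = 1/1 = 1; t_c = 0
T = 2·1 = 2

t_a=1 t_c=0 v_peak=1 T=2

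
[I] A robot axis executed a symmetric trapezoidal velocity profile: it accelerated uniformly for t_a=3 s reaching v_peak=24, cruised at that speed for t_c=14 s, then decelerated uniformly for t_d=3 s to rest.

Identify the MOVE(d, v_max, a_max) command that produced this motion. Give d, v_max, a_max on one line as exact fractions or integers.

d=408 v_max=24 a_max=8

a_max = 24/3 = 8
d_a = ½·24·3 = 36; d_c = 24·14 = 336
d = 2·36 + 336 = 408
t_c = 14 > 0 ⇒ limit active, v_max = 24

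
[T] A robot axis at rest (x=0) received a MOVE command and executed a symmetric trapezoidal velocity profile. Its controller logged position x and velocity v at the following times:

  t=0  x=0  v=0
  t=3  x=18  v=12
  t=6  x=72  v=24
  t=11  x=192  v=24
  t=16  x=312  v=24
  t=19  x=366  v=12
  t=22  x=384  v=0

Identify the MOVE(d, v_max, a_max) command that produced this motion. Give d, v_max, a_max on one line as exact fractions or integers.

d=384 v_max=24 a_max=4

final state: t=22, x=384, v=0 → d = 384
a_max = (12−0)/(3−0) = 4
max v = 24 over t∈[6,16] → v_max = 24
check: 24·(6+10) = 384 ✓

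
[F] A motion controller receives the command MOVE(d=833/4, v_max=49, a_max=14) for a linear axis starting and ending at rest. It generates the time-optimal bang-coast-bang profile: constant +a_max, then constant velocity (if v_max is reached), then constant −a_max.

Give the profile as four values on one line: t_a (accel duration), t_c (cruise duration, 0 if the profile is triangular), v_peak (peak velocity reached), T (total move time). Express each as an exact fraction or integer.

t_a=7/2 t_c=3/4 v_peak=49 T=31/4

vₘ²/aₘ = 49²/14 = 343/2
833/4 ≥ 343/2 ⇒ cruise phase
t_a = 49/14 = 7/2; v_peak = 49
d_cruise = 833/4 − 343/2 = 147/4; t_c = (147/4)/49 = 3/4
T = 2·7/2 + 3/4 = 31/4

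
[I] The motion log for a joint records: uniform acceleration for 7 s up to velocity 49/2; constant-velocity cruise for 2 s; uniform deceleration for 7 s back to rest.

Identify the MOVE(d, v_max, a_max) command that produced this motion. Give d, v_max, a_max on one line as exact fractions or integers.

a_max = (49/2)/7 = 7/2
d_a = ½·49/2·7 = 343/4; d_c = 49/2·2 = 49
d = 2·343/4 + 49 = 441/2
t_c = 2 > 0 so v_max = 49/2

d=441/2 v_max=49/2 a_max=7/2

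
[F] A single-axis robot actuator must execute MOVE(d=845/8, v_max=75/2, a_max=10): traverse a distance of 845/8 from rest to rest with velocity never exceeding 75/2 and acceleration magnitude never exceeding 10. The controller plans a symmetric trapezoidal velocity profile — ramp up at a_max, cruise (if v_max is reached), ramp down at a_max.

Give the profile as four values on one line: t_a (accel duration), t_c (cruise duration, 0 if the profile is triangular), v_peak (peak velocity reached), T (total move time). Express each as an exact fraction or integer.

v_max²/a_max = (75/2)²/10 = 1125/8
845/8 < 1125/8 ⇒ no cruise
v_peak = √(845/8·10) = √(4225/4) = 65/2
t_a = (65/2)/10 = 13/4; t_c = 0
T = 2·13/4 = 13/2

t_a=13/4 t_c=0 v_peak=65/2 T=13/2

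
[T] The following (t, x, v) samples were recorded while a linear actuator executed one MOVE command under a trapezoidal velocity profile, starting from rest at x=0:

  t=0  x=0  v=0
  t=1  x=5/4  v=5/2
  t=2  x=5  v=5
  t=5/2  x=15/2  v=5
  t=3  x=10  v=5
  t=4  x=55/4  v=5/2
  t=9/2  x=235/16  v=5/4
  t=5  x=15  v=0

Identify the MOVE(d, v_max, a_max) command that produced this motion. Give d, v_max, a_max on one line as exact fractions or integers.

final state: t=5, x=15, v=0 → d = 15
a_max = (5/2−0)/(1−0) = 5/2
max v = 5 over t∈[2,3] → v_max = 5
check: 5·(2+1) = 15 ✓

d=15 v_max=5 a_max=5/2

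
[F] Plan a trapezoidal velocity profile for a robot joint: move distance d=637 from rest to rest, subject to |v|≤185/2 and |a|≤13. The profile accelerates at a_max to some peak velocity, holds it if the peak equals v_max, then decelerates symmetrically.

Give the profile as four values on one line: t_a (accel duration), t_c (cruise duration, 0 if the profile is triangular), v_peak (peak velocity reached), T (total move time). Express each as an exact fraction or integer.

(v_max)²/a_max = (185/2)²/13 = 34225/52
637 < 34225/52 so t_c = 0
v_peak = √(637·13) = √8281 = 91
t_a = 91/13 = 7; t_c = 0
T = 2·7 = 14

t_a=7 t_c=0 v_peak=91 T=14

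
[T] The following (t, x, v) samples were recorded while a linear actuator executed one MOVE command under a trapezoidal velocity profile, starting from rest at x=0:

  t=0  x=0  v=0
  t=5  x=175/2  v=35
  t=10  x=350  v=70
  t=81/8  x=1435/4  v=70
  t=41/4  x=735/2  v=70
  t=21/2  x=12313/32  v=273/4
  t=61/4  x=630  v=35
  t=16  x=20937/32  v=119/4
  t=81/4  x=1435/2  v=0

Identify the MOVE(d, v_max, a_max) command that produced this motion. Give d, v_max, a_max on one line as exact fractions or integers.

d=1435/2 v_max=70 a_max=7

final state: t=81/4, x=1435/2, v=0 → d = 1435/2
a_max = (35−0)/(5−0) = 7
max v = 70 over t∈[10,41/4] → v_max = 70
check: 70·(10+1/4) = 1435/2 ✓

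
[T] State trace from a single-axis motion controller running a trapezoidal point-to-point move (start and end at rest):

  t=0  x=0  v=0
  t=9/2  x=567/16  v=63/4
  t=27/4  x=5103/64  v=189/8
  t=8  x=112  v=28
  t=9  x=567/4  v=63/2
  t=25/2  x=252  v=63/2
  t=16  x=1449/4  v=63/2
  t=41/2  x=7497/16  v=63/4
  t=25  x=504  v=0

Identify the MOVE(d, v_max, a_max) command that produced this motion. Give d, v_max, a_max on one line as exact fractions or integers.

d=504 v_max=63/2 a_max=7/2

final state: t=25, x=504, v=0 → d = 504
a_max = (63/4−0)/(9/2−0) = 7/2
max v = 63/2 over t∈[9,16] → v_max = 63/2
check: 63/2·(9+7) = 504 ✓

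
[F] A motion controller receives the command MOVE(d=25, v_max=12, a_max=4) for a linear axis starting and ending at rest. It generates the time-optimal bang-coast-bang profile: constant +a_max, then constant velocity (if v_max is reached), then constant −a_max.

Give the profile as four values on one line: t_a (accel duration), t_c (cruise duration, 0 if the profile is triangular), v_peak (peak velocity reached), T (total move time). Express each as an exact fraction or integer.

t_a=5/2 t_c=0 v_peak=10 T=5

vₘ²/aₘ = 12²/4 = 36
25 < 36 → triangular
v_peak = √(25·4) = √100 = 10
t_a = 10/4 = 5/2; t_c = 0
T = 2·5/2 = 5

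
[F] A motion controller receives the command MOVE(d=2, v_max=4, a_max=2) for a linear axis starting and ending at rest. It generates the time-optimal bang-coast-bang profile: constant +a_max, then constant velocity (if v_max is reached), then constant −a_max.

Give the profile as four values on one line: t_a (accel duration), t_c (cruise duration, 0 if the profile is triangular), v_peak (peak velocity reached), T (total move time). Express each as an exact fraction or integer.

vₘ²/aₘ = 4²/2 = 8
2 < 8 ⇒ no cruise
v_peak = √(2·2) = √4 = 2
t_a = 2/2 = 1; t_c = 0
T = 2·1 = 2

t_a=1 t_c=0 v_peak=2 T=2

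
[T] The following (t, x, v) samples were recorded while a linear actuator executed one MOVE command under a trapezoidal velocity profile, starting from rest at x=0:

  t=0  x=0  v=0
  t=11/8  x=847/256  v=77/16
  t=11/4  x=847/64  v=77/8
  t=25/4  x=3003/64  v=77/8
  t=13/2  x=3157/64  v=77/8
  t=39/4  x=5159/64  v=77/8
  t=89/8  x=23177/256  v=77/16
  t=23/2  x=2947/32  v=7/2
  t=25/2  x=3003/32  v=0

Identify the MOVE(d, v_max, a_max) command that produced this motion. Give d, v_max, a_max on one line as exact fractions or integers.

final state: t=25/2, x=3003/32, v=0 → d = 3003/32
a_max = (77/16−0)/(11/8−0) = 7/2
max v = 77/8 over t∈[11/4,39/4] → v_max = 77/8
check: 77/8·(11/4+7) = 3003/32 ✓

d=3003/32 v_max=77/8 a_max=7/2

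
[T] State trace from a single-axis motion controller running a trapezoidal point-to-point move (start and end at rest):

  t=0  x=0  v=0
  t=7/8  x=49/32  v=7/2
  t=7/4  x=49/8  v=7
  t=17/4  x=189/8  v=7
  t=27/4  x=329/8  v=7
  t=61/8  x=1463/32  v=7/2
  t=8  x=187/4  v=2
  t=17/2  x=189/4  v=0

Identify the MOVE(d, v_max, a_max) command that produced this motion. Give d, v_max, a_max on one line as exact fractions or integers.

d=189/4 v_max=7 a_max=4

final state: t=17/2, x=189/4, v=0 → d = 189/4
a_max = (7/2−0)/(7/8−0) = 4
max v = 7 over t∈[7/4,27/4] → v_max = 7
check: 7·(7/4+5) = 189/4 ✓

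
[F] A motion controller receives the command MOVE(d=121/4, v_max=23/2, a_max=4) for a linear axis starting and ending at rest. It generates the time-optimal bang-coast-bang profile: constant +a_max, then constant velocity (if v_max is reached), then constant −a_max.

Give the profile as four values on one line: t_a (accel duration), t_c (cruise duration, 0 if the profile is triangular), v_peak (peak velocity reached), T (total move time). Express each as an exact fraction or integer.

t_a=11/4 t_c=0 v_peak=11 T=11/2

vₘ²/aₘ = (23/2)²/4 = 529/16
121/4 < 529/16 → triangular
v_peak = √(121/4·4) = √121 = 11
t_a = 11/4; t_c = 0
T = 2·11/4 = 11/2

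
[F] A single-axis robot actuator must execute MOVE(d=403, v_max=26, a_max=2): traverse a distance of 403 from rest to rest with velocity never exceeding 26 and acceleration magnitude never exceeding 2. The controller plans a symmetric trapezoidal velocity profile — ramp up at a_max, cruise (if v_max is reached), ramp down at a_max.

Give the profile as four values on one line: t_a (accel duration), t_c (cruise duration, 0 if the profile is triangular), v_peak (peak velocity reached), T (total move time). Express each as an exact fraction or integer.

v_max²/a_max = 26²/2 = 338
403 ≥ 338 ⇒ cruise phase
t_a = 26/2 = 13; v_peak = 26
d_cruise = 403 − 338 = 65; t_c = 65/26 = 5/2
T = 2·13 + 5/2 = 57/2

t_a=13 t_c=5/2 v_peak=26 T=57/2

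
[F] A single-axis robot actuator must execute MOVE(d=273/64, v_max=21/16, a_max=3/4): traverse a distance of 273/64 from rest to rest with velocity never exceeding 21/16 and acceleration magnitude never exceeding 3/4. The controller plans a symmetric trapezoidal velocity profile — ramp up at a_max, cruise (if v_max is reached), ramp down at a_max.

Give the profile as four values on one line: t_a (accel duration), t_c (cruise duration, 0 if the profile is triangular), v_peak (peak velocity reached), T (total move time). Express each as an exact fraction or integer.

t_a=7/4 t_c=3/2 v_peak=21/16 T=5

v_max²/a_max = (21/16)²/(3/4) = 147/64
273/64 ≥ 147/64 ⇒ cruise phase
t_a = (21/16)/(3/4) = 7/4; v_peak = 21/16
d_cruise = 273/64 − 147/64 = 63/32; t_c = (63/32)/(21/16) = 3/2
T = 2·7/4 + 3/2 = 5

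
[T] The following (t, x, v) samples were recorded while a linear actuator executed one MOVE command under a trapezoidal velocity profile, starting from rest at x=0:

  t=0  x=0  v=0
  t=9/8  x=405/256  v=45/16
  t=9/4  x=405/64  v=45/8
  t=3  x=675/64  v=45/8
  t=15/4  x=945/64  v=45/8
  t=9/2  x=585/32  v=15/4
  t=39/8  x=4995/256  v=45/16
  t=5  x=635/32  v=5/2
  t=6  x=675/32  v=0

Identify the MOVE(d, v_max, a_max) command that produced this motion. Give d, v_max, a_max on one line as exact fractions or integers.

final state: t=6, x=675/32, v=0 → d = 675/32
a_max = (45/16−0)/(9/8−0) = 5/2
max v = 45/8 over t∈[9/4,15/4] → v_max = 45/8
check: 45/8·(9/4+3/2) = 675/32 ✓

d=675/32 v_max=45/8 a_max=5/2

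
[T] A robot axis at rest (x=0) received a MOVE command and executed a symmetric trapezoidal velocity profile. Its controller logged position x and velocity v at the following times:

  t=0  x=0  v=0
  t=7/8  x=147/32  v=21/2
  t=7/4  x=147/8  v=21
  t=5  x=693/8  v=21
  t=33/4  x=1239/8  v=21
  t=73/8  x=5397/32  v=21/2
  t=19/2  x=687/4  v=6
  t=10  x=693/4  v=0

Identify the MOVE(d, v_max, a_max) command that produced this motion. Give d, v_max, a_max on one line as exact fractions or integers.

d=693/4 v_max=21 a_max=12

final state: t=10, x=693/4, v=0 → d = 693/4
a_max = (21/2−0)/(7/8−0) = 12
max v = 21 over t∈[7/4,33/4] → v_max = 21
check: 21·(7/4+13/2) = 693/4 ✓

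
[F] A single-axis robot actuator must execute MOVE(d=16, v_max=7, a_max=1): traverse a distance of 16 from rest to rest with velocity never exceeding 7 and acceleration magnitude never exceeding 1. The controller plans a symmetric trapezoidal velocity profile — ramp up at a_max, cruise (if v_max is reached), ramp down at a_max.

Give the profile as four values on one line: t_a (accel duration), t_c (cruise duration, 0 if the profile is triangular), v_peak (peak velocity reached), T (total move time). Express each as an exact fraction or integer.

vₘ²/aₘ = 7²/1 = 49
16 < 49 ⇒ no cruise
v_peak = √(16·1) = √16 = 4
t_a = 4/1 = 4; t_c = 0
T = 2·4 = 8

t_a=4 t_c=0 v_peak=4 T=8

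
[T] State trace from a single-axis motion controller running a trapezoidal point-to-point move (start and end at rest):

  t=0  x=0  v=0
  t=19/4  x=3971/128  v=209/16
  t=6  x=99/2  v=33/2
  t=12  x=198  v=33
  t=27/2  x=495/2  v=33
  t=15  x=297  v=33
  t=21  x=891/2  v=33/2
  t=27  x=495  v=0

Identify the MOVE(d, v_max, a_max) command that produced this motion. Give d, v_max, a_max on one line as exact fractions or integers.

d=495 v_max=33 a_max=11/4

final state: t=27, x=495, v=0 → d = 495
a_max = (209/16−0)/(19/4−0) = 11/4
max v = 33 over t∈[12,15] → v_max = 33
check: 33·(12+3) = 495 ✓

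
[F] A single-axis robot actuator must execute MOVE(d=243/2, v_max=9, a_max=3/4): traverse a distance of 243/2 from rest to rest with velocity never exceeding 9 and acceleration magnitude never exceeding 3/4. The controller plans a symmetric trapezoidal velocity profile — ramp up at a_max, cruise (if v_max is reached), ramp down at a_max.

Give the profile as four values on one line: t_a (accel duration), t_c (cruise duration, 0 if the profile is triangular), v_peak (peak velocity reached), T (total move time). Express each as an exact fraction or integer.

t_a=12 t_c=3/2 v_peak=9 T=51/2

(v_max)²/a_max = 9²/(3/4) = 108
243/2 ≥ 108 so v_max reached
t_a = 9/(3/4) = 12; v_peak = 9
d_cruise = 243/2 − 108 = 27/2; t_c = (27/2)/9 = 3/2
T = 2·12 + 3/2 = 51/2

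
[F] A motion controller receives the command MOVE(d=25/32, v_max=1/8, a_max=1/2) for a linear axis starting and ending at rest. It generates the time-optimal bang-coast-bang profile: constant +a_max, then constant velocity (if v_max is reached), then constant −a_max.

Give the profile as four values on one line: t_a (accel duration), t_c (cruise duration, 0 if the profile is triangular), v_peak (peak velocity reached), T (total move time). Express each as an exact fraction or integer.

t_a=1/4 t_c=6 v_peak=1/8 T=13/2

vₘ²/aₘ = (1/8)²/(1/2) = 1/32
25/32 ≥ 1/32 → trapezoidal
t_a = (1/8)/(1/2) = 1/4; v_peak = 1/8
d_cruise = 25/32 − 1/32 = 3/4; t_c = (3/4)/(1/8) = 6
T = 2·1/4 + 6 = 13/2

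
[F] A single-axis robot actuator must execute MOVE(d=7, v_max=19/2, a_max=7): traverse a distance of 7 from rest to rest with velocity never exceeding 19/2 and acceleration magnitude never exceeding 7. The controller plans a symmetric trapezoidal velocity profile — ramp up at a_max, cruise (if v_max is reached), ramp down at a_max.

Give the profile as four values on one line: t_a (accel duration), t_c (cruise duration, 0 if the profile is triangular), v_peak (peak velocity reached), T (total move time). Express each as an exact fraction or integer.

v_max²/a_max = (19/2)²/7 = 361/28
7 < 361/28 → triangular
v_peak = √(7·7) = √49 = 7
t_a = 7/7 = 1; t_c = 0
T = 2·1 = 2

t_a=1 t_c=0 v_peak=7 T=2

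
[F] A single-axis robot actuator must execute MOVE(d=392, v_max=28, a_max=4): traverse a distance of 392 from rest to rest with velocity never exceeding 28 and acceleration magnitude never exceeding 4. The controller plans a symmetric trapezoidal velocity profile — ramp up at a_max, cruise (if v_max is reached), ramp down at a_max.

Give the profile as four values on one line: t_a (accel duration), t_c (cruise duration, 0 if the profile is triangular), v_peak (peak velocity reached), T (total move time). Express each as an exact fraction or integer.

t_a=7 t_c=7 v_peak=28 T=21

vₘ²/aₘ = 28²/4 = 196
392 ≥ 196 ⇒ cruise phase
t_a = 28/4 = 7; v_peak = 28
d_cruise = 392 − 196 = 196; t_c = 196/28 = 7
T = 2·7 + 7 = 21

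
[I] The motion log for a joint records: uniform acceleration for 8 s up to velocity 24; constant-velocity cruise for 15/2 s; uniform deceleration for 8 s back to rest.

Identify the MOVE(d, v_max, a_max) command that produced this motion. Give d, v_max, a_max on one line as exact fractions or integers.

a_max = 24/8 = 3
d_a = ½·24·8 = 96; d_c = 24·15/2 = 180
d = 2·96 + 180 = 372
t_c = 15/2 > 0 so v_max = 24

d=372 v_max=24 a_max=3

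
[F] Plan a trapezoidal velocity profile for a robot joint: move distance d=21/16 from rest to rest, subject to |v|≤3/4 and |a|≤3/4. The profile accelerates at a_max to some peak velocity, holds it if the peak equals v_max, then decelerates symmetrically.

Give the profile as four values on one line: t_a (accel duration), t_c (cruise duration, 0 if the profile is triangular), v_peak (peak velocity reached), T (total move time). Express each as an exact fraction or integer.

vₘ²/aₘ = (3/4)²/(3/4) = 3/4
21/16 ≥ 3/4 so v_max reached
t_a = (3/4)/(3/4) = 1; v_peak = 3/4
d_cruise = 21/16 − 3/4 = 9/16; t_c = (9/16)/(3/4) = 3/4
T = 2·1 + 3/4 = 11/4

t_a=1 t_c=3/4 v_peak=3/4 T=11/4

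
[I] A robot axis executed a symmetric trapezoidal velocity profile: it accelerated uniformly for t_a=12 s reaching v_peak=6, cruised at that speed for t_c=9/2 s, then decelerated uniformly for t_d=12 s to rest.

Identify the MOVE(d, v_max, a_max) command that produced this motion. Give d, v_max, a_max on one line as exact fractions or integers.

d=99 v_max=6 a_max=1/2

a_max = 6/12 = 1/2
d_a = ½·6·12 = 36; d_c = 6·9/2 = 27
d = 2·36 + 27 = 99
t_c = 9/2 > 0 so v_max = 6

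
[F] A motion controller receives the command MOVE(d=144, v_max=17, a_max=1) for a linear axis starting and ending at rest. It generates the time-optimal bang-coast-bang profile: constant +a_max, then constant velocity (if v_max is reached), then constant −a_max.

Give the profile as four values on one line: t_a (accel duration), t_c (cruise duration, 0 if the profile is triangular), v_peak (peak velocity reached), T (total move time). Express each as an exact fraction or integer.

t_a=12 t_c=0 v_peak=12 T=24

(v_max)²/a_max = 17²/1 = 289
144 < 289 so t_c = 0
v_peak = √(144·1) = √144 = 12
t_a = 12/1 = 12; t_c = 0
T = 2·12 = 24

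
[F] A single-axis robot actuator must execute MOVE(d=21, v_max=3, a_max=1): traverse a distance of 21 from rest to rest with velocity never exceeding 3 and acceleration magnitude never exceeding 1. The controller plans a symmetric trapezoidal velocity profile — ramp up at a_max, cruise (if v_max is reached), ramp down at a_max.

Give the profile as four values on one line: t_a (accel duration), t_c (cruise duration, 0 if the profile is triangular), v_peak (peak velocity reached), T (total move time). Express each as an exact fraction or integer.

v_max²/a_max = 3²/1 = 9
21 ≥ 9 → trapezoidal
t_a = 3/1 = 3; v_peak = 3
d_cruise = 21 − 9 = 12; t_c = 12/3 = 4
T = 2·3 + 4 = 10

t_a=3 t_c=4 v_peak=3 T=10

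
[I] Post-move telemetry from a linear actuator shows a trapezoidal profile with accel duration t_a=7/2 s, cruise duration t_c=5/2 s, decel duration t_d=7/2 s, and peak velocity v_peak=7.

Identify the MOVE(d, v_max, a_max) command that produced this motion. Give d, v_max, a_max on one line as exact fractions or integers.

d=42 v_max=7 a_max=2

a_max = 7/(7/2) = 2
d_a = ½·7·7/2 = 49/4; d_c = 7·5/2 = 35/2
d = 2·49/4 + 35/2 = 42
t_c = 5/2 > 0 ⇒ limit active, v_max = 7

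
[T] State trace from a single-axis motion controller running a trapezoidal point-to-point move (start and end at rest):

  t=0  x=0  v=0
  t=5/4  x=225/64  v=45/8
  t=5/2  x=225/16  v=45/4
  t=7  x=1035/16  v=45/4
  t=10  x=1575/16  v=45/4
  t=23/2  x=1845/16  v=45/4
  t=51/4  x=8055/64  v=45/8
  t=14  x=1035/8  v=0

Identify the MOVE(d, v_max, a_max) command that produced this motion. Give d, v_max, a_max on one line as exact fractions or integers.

d=1035/8 v_max=45/4 a_max=9/2

final state: t=14, x=1035/8, v=0 → d = 1035/8
a_max = (45/8−0)/(5/4−0) = 9/2
max v = 45/4 over t∈[5/2,23/2] → v_max = 45/4
check: 45/4·(5/2+9) = 1035/8 ✓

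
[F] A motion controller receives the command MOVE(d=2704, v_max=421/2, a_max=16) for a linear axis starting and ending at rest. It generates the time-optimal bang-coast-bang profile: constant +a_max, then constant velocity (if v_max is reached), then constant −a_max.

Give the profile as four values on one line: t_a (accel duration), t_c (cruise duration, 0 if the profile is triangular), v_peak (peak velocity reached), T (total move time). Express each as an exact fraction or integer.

v_max²/a_max = (421/2)²/16 = 177241/64
2704 < 177241/64 so t_c = 0
v_peak = √(2704·16) = √43264 = 208
t_a = 208/16 = 13; t_c = 0
T = 2·13 = 26

t_a=13 t_c=0 v_peak=208 T=26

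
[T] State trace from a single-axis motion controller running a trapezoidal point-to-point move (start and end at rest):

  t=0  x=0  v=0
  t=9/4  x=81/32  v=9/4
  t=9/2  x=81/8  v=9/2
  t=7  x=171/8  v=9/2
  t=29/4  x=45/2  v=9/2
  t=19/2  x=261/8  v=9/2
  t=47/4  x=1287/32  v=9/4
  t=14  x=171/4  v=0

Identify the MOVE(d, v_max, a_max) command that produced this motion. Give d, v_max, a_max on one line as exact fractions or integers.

d=171/4 v_max=9/2 a_max=1

final state: t=14, x=171/4, v=0 → d = 171/4
a_max = (9/4−0)/(9/4−0) = 1
max v = 9/2 over t∈[9/2,19/2] → v_max = 9/2
check: 9/2·(9/2+5) = 171/4 ✓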